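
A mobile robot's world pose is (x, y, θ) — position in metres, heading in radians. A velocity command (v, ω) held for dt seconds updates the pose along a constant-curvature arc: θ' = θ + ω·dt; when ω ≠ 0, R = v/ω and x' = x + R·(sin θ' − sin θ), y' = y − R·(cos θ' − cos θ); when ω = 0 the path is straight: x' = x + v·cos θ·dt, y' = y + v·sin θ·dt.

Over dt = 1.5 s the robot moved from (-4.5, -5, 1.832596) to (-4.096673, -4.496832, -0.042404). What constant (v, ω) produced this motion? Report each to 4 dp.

Δθ = -0.042404 − 1.832596 = -1.875000
ω = Δθ/dt = -1.875000/1.5 = -1.2500
R = −Δy/(cos θ' − cos θ) = -0.4000
v = R·ω = -0.4000·-1.2500 = 0.5000

v = 0.5000, ω = -1.2500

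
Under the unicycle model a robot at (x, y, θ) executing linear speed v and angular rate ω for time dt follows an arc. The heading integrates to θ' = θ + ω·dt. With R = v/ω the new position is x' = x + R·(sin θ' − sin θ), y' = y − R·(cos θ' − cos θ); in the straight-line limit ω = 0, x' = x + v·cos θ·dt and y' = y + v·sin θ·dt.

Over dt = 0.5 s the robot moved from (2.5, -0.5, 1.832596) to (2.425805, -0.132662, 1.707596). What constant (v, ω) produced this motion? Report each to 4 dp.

Δθ = 1.707596 − 1.832596 = -0.125000
ω = Δθ/dt = -0.125000/0.5 = -0.2500
R = −Δy/(cos θ' − cos θ) = -3.0000
v = R·ω = -3.0000·-0.2500 = 0.7500

v = 0.7500, ω = -0.2500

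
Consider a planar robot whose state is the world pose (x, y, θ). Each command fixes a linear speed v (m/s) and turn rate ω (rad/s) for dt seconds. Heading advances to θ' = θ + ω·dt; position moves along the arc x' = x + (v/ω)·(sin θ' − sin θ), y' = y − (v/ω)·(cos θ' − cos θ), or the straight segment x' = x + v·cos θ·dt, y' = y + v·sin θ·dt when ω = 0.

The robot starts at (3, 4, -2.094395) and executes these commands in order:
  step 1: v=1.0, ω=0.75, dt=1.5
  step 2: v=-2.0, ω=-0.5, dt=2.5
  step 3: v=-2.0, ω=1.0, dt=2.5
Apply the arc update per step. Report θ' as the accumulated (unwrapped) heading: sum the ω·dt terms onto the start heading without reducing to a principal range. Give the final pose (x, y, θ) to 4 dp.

(1.0180, 10.3883, 0.2806)

step 1: θ'=-0.9694 (R=1.3333) → pose (3.0553, 2.5789, -0.9694)
step 2: θ'=-2.2194 (R=4.0000) → pose (3.1658, 7.2584, -2.2194)
step 3: θ'=0.2806 (R=-2.0000) → pose (1.0180, 10.3883, 0.2806)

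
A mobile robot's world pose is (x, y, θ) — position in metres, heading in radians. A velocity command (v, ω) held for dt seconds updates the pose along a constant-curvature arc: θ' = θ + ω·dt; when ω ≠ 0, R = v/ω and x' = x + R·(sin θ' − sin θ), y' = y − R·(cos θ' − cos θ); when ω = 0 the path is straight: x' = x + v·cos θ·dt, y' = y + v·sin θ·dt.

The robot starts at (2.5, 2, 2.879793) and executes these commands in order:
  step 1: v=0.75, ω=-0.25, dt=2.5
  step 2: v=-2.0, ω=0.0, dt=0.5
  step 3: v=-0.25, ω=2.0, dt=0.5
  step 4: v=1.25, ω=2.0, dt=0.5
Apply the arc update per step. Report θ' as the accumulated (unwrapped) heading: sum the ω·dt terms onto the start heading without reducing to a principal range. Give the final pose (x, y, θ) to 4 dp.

step 1: θ'=2.2548 (R=-3.0000) → pose (0.9513, 3.0021, 2.2548)
step 2: θ'=2.2548 (straight) → pose (1.5832, 2.2270, 2.2548)
step 3: θ'=3.2548 (R=-0.1250) → pose (1.6942, 2.1818, 3.2548)
step 4: θ'=4.2548 (R=0.6250) → pose (1.2041, 1.8369, 4.2548)

(1.2041, 1.8369, 4.2548)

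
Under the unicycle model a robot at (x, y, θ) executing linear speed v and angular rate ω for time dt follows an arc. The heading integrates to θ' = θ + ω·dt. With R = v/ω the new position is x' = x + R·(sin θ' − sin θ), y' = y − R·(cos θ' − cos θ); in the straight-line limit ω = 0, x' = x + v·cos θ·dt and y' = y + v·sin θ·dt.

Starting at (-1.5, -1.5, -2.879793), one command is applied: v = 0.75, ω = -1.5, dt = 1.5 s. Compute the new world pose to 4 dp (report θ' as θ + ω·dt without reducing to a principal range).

(-2.0865, -0.8143, -5.1298)

θ' = -2.8798 + -1.5·1.5 = -5.1298
R = v/ω = 0.75/-1.5 = -0.5000
x' = -1.5 + -0.5000·(sin -5.1298 − sin -2.8798) = -2.0865
y' = -1.5 − -0.5000·(cos -5.1298 − cos -2.8798) = -0.8143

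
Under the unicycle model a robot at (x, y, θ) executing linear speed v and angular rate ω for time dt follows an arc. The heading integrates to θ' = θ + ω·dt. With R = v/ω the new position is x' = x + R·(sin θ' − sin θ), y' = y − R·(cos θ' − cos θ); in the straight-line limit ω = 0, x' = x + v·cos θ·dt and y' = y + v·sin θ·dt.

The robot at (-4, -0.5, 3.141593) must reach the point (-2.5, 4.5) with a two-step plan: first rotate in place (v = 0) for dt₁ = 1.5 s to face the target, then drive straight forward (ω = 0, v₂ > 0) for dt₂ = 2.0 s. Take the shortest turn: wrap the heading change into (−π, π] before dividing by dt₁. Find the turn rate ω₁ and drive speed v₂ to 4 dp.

ω₁ = -1.2415, v₂ = 2.6101

heading to target = atan2(4.5−-0.5, -2.5−-4) = 1.2793
Δθ = wrap(1.2793 − 3.1416) = -1.8623; ω₁ = Δθ/dt₁ = -1.2415
distance = √((-2.5−-4)² + (4.5−-0.5)²) = 5.2202; v₂ = distance/dt₂ = 2.6101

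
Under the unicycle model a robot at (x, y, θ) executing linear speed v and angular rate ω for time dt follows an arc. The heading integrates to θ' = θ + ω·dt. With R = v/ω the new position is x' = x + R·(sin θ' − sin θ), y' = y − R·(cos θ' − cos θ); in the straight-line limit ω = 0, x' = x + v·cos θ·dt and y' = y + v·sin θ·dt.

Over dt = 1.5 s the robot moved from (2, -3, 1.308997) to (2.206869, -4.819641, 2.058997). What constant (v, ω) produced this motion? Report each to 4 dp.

v = -1.2500, ω = 0.5000

Δθ = 2.058997 − 1.308997 = 0.750000
ω = Δθ/dt = 0.750000/1.5 = 0.5000
R = −Δy/(cos θ' − cos θ) = -2.5000
v = R·ω = -2.5000·0.5000 = -1.2500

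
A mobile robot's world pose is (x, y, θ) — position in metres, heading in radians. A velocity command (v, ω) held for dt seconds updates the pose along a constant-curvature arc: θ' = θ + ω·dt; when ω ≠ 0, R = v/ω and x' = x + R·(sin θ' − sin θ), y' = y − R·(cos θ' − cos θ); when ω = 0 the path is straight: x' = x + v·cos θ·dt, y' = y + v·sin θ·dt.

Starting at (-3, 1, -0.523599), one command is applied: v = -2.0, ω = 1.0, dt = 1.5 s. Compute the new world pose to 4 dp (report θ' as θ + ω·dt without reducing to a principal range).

(-5.6570, 0.3880, 0.9764)

θ' = -0.5236 + 1.0·1.5 = 0.9764
R = v/ω = -2.0/1.0 = -2.0000
x' = -3 + -2.0000·(sin 0.9764 − sin -0.5236) = -5.6570
y' = 1 − -2.0000·(cos 0.9764 − cos -0.5236) = 0.3880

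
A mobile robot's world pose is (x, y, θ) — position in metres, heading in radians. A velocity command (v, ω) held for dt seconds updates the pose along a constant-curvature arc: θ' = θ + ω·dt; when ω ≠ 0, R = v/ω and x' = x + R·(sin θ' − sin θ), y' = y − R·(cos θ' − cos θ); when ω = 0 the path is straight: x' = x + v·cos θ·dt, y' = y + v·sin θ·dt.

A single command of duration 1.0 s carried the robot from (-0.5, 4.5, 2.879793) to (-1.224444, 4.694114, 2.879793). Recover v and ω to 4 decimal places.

v = 0.7500, ω = 0.0000

Δθ = 2.879793 − 2.879793 = 0.000000
ω = Δθ/dt = 0.000000/1.0 = 0.0000
ω = 0 → v = (Δx·cos θ + Δy·sin θ)/dt = 0.7500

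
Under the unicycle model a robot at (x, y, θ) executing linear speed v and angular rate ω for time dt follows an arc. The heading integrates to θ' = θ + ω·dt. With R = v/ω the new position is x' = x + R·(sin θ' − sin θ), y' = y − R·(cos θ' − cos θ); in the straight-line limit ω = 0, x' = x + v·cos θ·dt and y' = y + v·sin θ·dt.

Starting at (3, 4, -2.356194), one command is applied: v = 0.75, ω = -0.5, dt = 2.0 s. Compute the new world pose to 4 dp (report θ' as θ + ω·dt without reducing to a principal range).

θ' = -2.3562 + -0.5·2.0 = -3.3562
R = v/ω = 0.75/-0.5 = -1.5000
x' = 3 + -1.5000·(sin -3.3562 − sin -2.3562) = 1.6199
y' = 4 − -1.5000·(cos -3.3562 − cos -2.3562) = 3.5951

(1.6199, 3.5951, -3.3562)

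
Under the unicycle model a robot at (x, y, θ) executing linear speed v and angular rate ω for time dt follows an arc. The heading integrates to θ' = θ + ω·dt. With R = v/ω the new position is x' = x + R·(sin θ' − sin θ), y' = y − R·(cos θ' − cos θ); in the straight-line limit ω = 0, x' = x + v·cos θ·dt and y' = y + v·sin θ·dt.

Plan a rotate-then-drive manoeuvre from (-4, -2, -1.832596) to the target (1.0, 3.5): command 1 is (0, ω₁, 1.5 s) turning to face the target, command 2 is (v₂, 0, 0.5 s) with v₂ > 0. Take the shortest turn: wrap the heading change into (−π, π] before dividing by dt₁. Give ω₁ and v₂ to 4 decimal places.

heading to target = atan2(3.5−-2, 1−-4) = 0.8330
Δθ = wrap(0.8330 − -1.8326) = 2.6656; ω₁ = Δθ/dt₁ = 1.7771
distance = √((1−-4)² + (3.5−-2)²) = 7.4330; v₂ = distance/dt₂ = 14.8661

ω₁ = 1.7771, v₂ = 14.8661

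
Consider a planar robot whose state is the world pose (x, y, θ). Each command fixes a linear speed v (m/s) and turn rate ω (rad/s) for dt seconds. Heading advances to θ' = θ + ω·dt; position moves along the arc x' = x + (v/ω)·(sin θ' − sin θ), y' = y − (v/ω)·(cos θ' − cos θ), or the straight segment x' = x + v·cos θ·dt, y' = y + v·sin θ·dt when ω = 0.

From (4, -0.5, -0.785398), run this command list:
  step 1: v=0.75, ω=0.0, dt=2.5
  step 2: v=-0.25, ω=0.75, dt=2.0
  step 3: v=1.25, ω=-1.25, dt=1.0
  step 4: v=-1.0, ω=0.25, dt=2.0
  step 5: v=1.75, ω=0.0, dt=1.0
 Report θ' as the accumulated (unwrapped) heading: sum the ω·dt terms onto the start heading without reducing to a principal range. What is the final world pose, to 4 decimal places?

step 1: θ'=-0.7854 (straight) → pose (5.3258, -1.8258, -0.7854)
step 2: θ'=0.7146 (R=-0.3333) → pose (4.8717, -1.8097, 0.7146)
step 3: θ'=-0.5354 (R=-1.0000) → pose (6.0372, -1.7050, -0.5354)
step 4: θ'=-0.0354 (R=-4.0000) → pose (4.1380, -1.1478, -0.0354)
step 5: θ'=-0.0354 (straight) → pose (5.8869, -1.2097, -0.0354)

(5.8869, -1.2097, -0.0354)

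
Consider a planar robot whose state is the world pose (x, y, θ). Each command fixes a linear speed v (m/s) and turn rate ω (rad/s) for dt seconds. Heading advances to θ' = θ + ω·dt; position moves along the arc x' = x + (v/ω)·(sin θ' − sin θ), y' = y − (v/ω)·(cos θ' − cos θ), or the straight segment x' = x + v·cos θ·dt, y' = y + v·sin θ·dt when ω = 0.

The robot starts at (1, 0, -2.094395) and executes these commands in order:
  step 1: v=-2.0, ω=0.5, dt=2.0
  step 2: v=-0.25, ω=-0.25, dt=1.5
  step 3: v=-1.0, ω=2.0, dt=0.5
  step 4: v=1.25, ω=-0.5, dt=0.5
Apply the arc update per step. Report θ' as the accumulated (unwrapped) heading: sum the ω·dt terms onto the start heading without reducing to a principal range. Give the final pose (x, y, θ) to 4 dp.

(1.2295, 4.2379, -0.7194)

step 1: θ'=-1.0944 (R=-4.0000) → pose (1.0905, 3.8343, -1.0944)
step 2: θ'=-1.4694 (R=1.0000) → pose (0.9843, 4.1917, -1.4694)
step 3: θ'=-0.4694 (R=-0.5000) → pose (0.7130, 4.5870, -0.4694)
step 4: θ'=-0.7194 (R=-2.5000) → pose (1.2295, 4.2379, -0.7194)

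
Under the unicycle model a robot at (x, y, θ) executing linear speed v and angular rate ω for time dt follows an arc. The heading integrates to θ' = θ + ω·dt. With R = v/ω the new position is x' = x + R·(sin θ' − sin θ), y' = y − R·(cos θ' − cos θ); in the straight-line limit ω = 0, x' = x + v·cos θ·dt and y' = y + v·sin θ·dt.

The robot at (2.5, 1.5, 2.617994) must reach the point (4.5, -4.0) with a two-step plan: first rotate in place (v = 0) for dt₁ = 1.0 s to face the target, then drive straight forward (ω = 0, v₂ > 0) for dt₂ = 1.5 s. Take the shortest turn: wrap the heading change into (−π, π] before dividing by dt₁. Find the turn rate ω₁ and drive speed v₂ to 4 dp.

ω₁ = 2.4432, v₂ = 3.9016

heading to target = atan2(-4−1.5, 4.5−2.5) = -1.2220
Δθ = wrap(-1.2220 − 2.6180) = 2.4432; ω₁ = Δθ/dt₁ = 2.4432
distance = √((4.5−2.5)² + (-4−1.5)²) = 5.8523; v₂ = distance/dt₂ = 3.9016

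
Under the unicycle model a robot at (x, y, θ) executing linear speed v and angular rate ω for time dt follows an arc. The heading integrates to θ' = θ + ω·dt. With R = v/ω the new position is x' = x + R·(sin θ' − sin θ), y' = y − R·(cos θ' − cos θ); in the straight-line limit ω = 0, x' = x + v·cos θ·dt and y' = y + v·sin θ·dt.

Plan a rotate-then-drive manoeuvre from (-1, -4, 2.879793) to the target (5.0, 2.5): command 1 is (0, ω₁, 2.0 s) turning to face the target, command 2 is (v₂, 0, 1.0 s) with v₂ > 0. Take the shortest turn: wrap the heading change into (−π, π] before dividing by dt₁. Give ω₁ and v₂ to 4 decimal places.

ω₁ = -1.0272, v₂ = 8.8459

heading to target = atan2(2.5−-4, 5−-1) = 0.8254
Δθ = wrap(0.8254 − 2.8798) = -2.0544; ω₁ = Δθ/dt₁ = -1.0272
distance = √((5−-1)² + (2.5−-4)²) = 8.8459; v₂ = distance/dt₂ = 8.8459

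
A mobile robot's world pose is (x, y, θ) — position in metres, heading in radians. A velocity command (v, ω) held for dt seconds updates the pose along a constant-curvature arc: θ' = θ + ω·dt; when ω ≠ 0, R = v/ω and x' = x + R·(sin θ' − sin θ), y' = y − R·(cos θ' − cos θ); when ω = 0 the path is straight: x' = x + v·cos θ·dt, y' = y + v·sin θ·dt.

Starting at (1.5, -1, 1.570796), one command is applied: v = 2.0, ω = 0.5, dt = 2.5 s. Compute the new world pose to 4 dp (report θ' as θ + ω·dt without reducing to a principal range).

(-1.2387, 2.7959, 2.8208)

θ' = 1.5708 + 0.5·2.5 = 2.8208
R = v/ω = 2.0/0.5 = 4.0000
x' = 1.5 + 4.0000·(sin 2.8208 − sin 1.5708) = -1.2387
y' = -1 − 4.0000·(cos 2.8208 − cos 1.5708) = 2.7959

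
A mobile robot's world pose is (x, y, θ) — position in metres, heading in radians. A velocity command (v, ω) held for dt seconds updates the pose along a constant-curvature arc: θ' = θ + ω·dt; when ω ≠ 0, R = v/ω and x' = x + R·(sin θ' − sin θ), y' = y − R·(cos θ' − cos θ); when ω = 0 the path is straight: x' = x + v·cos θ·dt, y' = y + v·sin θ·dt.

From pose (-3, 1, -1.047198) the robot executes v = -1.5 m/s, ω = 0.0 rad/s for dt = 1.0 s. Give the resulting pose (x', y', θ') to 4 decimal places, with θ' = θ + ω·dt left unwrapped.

(-3.7500, 2.2990, -1.0472)

θ' = -1.0472 + 0.0·1.0 = -1.0472
ω = 0 → straight: x' = -3 + -1.5·cos(-1.0472)·1.0 = -3.7500
y' = 1 + -1.5·sin(-1.0472)·1.0 = 2.2990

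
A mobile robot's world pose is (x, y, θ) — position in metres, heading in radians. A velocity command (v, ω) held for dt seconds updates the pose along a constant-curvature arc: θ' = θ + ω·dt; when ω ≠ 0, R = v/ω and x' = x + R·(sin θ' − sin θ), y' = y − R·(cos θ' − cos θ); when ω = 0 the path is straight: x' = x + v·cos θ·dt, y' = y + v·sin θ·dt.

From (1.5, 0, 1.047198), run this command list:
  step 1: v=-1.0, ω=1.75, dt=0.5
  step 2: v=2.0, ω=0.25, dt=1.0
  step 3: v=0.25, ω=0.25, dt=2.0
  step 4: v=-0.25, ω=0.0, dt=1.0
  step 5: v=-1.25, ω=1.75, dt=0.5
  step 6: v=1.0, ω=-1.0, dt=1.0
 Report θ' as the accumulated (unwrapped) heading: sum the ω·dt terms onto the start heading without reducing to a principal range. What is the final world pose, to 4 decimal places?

(0.0447, 1.5743, 2.5472)

step 1: θ'=1.9222 (R=-0.5714) → pose (1.4584, -0.4824, 1.9222)
step 2: θ'=2.1722 (R=8.0000) → pose (0.5436, 1.2903, 2.1722)
step 3: θ'=2.6722 (R=1.0000) → pose (0.1714, 1.6163, 2.6722)
step 4: θ'=2.6722 (straight) → pose (0.3943, 1.5032, 2.6722)
step 5: θ'=3.5472 (R=-0.7143) → pose (0.9993, 1.4839, 3.5472)
step 6: θ'=2.5472 (R=-1.0000) → pose (0.0447, 1.5743, 2.5472)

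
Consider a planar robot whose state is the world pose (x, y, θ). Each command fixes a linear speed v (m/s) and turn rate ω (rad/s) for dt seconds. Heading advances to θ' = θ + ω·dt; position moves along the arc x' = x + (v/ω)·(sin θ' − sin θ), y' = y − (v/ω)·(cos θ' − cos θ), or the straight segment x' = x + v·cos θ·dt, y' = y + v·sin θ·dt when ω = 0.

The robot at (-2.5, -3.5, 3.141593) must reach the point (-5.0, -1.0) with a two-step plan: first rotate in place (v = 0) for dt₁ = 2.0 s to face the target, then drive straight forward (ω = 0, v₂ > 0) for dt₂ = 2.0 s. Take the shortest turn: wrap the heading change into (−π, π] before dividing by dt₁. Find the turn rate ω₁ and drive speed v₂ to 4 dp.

heading to target = atan2(-1−-3.5, -5−-2.5) = 2.3562
Δθ = wrap(2.3562 − 3.1416) = -0.7854; ω₁ = Δθ/dt₁ = -0.3927
distance = √((-5−-2.5)² + (-1−-3.5)²) = 3.5355; v₂ = distance/dt₂ = 1.7678

ω₁ = -0.3927, v₂ = 1.7678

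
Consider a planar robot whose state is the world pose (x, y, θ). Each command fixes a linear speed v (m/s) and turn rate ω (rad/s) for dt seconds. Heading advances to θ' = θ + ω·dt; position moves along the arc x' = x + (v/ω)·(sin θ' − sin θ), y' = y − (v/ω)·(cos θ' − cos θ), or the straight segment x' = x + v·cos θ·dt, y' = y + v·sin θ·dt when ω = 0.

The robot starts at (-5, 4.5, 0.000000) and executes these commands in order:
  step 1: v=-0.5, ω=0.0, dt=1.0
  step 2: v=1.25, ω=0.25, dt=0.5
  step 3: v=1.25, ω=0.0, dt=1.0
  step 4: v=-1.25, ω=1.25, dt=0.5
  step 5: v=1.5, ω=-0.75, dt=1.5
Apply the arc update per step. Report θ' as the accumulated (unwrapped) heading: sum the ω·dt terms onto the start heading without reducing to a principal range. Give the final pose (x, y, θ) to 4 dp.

step 1: θ'=0.0000 (straight) → pose (-5.5000, 4.5000, 0.0000)
step 2: θ'=0.1250 (R=5.0000) → pose (-4.8766, 4.5390, 0.1250)
step 3: θ'=0.1250 (straight) → pose (-3.6364, 4.6949, 0.1250)
step 4: θ'=0.7500 (R=-1.0000) → pose (-4.1933, 4.4343, 0.7500)
step 5: θ'=-0.3750 (R=-2.0000) → pose (-2.0975, 4.8320, -0.3750)

(-2.0975, 4.8320, -0.3750)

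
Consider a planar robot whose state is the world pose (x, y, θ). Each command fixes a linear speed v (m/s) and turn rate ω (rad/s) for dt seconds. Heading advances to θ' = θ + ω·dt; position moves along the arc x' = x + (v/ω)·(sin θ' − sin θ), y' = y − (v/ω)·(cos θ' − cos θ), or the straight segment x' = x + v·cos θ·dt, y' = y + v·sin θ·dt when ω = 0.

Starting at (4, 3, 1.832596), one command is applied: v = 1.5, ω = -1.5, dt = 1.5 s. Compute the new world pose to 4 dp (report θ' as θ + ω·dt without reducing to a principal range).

θ' = 1.8326 + -1.5·1.5 = -0.4174
R = v/ω = 1.5/-1.5 = -1.0000
x' = 4 + -1.0000·(sin -0.4174 − sin 1.8326) = 5.3713
y' = 3 − -1.0000·(cos -0.4174 − cos 1.8326) = 4.1730

(5.3713, 4.1730, -0.4174)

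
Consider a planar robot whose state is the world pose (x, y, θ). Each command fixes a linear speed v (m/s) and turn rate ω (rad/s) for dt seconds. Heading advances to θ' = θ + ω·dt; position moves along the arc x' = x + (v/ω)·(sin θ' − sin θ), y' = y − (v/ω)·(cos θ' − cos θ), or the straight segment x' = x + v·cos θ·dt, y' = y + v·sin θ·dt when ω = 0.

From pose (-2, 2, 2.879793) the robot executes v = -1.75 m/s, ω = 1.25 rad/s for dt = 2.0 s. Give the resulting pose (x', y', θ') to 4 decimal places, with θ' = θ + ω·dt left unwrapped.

θ' = 2.8798 + 1.25·2.0 = 5.3798
R = v/ω = -1.75/1.25 = -1.4000
x' = -2 + -1.4000·(sin 5.3798 − sin 2.8798) = -0.5380
y' = 2 − -1.4000·(cos 5.3798 − cos 2.8798) = 4.2188

(-0.5380, 4.2188, 5.3798)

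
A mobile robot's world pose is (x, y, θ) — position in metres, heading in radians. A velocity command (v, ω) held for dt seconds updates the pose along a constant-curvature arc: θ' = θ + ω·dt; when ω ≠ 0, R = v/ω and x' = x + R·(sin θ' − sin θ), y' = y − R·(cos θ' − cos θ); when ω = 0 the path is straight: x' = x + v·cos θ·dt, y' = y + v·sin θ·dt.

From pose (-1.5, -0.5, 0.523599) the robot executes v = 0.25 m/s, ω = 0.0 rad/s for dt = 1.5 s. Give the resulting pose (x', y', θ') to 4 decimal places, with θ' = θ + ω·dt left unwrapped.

θ' = 0.5236 + 0.0·1.5 = 0.5236
ω = 0 → straight: x' = -1.5 + 0.25·cos(0.5236)·1.5 = -1.1752
y' = -0.5 + 0.25·sin(0.5236)·1.5 = -0.3125

(-1.1752, -0.3125, 0.5236)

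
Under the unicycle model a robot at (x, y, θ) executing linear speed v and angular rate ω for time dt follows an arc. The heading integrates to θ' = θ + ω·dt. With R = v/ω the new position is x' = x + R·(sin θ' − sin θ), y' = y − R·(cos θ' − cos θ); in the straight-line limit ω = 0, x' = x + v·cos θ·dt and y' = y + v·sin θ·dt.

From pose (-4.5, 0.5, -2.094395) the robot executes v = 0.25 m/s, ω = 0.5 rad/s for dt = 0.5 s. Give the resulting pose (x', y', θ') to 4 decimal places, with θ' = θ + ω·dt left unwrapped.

θ' = -2.0944 + 0.5·0.5 = -1.8444
R = v/ω = 0.25/0.5 = 0.5000
x' = -4.5 + 0.5000·(sin -1.8444 − sin -2.0944) = -4.5484
y' = 0.5 − 0.5000·(cos -1.8444 − cos -2.0944) = 0.3851

(-4.5484, 0.3851, -1.8444)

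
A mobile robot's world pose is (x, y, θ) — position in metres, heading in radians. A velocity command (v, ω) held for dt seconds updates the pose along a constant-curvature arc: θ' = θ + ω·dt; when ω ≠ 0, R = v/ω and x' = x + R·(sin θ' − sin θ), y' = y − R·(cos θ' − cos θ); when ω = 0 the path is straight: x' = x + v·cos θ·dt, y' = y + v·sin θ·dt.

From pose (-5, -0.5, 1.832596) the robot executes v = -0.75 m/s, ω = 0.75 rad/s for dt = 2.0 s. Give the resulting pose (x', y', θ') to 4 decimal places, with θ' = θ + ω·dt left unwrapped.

θ' = 1.8326 + 0.75·2.0 = 3.3326
R = v/ω = -0.75/0.75 = -1.0000
x' = -5 + -1.0000·(sin 3.3326 − sin 1.8326) = -3.8442
y' = -0.5 − -1.0000·(cos 3.3326 − cos 1.8326) = -1.2230

(-3.8442, -1.2230, 3.3326)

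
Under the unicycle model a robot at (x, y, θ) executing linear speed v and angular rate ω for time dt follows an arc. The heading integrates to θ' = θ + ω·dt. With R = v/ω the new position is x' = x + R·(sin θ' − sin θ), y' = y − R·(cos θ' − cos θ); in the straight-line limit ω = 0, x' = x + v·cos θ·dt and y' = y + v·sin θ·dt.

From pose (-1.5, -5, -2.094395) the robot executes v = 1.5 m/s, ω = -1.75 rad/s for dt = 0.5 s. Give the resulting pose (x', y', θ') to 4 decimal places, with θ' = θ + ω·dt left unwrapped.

(-2.0954, -5.4159, -2.9694)

θ' = -2.0944 + -1.75·0.5 = -2.9694
R = v/ω = 1.5/-1.75 = -0.8571
x' = -1.5 + -0.8571·(sin -2.9694 − sin -2.0944) = -2.0954
y' = -5 − -0.8571·(cos -2.9694 − cos -2.0944) = -5.4159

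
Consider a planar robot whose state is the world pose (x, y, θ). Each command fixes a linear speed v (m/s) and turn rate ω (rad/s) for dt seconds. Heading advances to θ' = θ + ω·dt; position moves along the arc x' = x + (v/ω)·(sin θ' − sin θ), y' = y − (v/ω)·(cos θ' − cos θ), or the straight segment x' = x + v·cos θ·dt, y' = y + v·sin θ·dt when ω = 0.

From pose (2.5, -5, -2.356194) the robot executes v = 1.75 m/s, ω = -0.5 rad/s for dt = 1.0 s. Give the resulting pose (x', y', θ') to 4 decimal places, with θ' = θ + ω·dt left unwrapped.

θ' = -2.3562 + -0.5·1.0 = -2.8562
R = v/ω = 1.75/-0.5 = -3.5000
x' = 2.5 + -3.5000·(sin -2.8562 − sin -2.3562) = 1.0105
y' = -5 − -3.5000·(cos -2.8562 − cos -2.3562) = -5.8836

(1.0105, -5.8836, -2.8562)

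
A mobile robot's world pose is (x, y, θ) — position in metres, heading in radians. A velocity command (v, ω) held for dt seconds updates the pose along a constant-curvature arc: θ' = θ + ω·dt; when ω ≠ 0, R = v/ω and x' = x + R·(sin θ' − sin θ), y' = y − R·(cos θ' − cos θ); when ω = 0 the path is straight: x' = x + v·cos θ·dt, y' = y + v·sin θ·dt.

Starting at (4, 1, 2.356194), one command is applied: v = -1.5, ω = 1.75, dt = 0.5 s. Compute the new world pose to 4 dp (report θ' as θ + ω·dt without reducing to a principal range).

θ' = 2.3562 + 1.75·0.5 = 3.2312
R = v/ω = -1.5/1.75 = -0.8571
x' = 4 + -0.8571·(sin 3.2312 − sin 2.3562) = 4.6828
y' = 1 − -0.8571·(cos 3.2312 − cos 2.3562) = 0.7524

(4.6828, 0.7524, 3.2312)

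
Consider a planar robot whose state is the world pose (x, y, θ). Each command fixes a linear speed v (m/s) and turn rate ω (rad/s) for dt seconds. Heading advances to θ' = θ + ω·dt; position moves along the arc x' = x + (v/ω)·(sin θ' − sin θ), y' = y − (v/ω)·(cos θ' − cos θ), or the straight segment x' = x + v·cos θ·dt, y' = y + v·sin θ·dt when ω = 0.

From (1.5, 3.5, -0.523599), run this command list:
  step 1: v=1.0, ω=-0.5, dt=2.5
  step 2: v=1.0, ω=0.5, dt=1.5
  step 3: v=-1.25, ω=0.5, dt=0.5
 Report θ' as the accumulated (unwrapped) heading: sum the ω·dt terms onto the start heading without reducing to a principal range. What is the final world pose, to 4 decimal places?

step 1: θ'=-1.7736 (R=-2.0000) → pose (2.4590, 1.3651, -1.7736)
step 2: θ'=-1.0236 (R=2.0000) → pose (2.7101, -0.0783, -1.0236)
step 3: θ'=-0.7736 (R=-2.5000) → pose (2.3219, 0.4095, -0.7736)

(2.3219, 0.4095, -0.7736)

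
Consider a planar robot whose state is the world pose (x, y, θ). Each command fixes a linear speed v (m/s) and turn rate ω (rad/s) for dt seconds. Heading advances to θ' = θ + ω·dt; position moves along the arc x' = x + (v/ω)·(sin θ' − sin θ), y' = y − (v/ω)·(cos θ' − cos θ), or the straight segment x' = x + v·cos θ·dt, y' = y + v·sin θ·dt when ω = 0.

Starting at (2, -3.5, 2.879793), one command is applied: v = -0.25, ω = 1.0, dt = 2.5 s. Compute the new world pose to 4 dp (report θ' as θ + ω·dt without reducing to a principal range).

(2.2611, -3.1038, 5.3798)

θ' = 2.8798 + 1.0·2.5 = 5.3798
R = v/ω = -0.25/1.0 = -0.2500
x' = 2 + -0.2500·(sin 5.3798 − sin 2.8798) = 2.2611
y' = -3.5 − -0.2500·(cos 5.3798 − cos 2.8798) = -3.1038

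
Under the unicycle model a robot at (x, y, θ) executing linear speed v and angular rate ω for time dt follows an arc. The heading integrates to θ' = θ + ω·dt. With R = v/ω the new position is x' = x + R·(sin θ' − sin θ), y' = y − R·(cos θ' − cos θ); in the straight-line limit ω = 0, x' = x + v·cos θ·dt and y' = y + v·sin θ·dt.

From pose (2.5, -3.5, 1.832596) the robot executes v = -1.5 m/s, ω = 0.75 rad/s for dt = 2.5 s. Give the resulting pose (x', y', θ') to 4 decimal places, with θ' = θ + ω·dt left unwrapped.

θ' = 1.8326 + 0.75·2.5 = 3.7076
R = v/ω = -1.5/0.75 = -2.0000
x' = 2.5 + -2.0000·(sin 3.7076 − sin 1.8326) = 5.5044
y' = -3.5 − -2.0000·(cos 3.7076 − cos 1.8326) = -4.6705

(5.5044, -4.6705, 3.7076)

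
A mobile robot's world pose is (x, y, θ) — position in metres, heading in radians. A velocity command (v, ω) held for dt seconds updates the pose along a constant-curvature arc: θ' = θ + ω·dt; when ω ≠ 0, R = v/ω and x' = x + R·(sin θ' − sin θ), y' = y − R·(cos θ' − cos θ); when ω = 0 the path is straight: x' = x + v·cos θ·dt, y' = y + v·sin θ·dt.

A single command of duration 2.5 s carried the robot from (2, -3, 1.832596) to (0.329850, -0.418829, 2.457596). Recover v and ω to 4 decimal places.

Δθ = 2.457596 − 1.832596 = 0.625000
ω = Δθ/dt = 0.625000/2.5 = 0.2500
R = −Δy/(cos θ' − cos θ) = 5.0000
v = R·ω = 5.0000·0.2500 = 1.2500

v = 1.2500, ω = 0.2500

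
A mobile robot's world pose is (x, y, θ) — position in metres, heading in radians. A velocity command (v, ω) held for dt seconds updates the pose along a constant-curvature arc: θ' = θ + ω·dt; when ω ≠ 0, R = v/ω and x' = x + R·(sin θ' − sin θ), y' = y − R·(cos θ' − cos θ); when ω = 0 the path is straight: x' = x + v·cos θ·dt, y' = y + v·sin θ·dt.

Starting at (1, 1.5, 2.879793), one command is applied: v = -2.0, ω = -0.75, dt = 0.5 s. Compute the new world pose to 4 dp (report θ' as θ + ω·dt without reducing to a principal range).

θ' = 2.8798 + -0.75·0.5 = 2.5048
R = v/ω = -2.0/-0.75 = 2.6667
x' = 1 + 2.6667·(sin 2.5048 − sin 2.8798) = 1.8955
y' = 1.5 − 2.6667·(cos 2.5048 − cos 2.8798) = 1.0682

(1.8955, 1.0682, 2.5048)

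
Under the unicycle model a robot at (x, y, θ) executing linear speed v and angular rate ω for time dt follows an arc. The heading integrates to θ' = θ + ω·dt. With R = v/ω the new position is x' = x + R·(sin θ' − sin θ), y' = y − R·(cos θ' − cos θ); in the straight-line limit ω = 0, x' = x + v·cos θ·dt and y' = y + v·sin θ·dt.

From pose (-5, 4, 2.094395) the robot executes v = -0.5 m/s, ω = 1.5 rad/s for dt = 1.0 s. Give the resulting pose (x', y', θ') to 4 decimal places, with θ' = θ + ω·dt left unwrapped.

θ' = 2.0944 + 1.5·1.0 = 3.5944
R = v/ω = -0.5/1.5 = -0.3333
x' = -5 + -0.3333·(sin 3.5944 − sin 2.0944) = -4.5655
y' = 4 − -0.3333·(cos 3.5944 − cos 2.0944) = 3.8669

(-4.5655, 3.8669, 3.5944)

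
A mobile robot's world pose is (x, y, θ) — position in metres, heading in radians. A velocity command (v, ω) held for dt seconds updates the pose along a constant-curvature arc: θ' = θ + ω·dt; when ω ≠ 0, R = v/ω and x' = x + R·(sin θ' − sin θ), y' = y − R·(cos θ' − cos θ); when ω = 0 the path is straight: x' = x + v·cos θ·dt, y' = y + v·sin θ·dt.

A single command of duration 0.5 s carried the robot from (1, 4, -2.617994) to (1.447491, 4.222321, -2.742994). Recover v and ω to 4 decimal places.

Δθ = -2.742994 − -2.617994 = -0.125000
ω = Δθ/dt = -0.125000/0.5 = -0.2500
R = Δx/(sin θ' − sin θ) = 4.0000
v = R·ω = 4.0000·-0.2500 = -1.0000

v = -1.0000, ω = -0.2500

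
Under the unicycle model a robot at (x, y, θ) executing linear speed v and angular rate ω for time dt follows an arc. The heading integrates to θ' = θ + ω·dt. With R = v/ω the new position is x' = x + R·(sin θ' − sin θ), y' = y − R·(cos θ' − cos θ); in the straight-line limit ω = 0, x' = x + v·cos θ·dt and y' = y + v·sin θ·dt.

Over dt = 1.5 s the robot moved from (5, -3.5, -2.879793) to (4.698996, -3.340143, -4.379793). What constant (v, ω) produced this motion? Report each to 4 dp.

Δθ = -4.379793 − -2.879793 = -1.500000
ω = Δθ/dt = -1.500000/1.5 = -1.0000
R = Δx/(sin θ' − sin θ) = -0.2500
v = R·ω = -0.2500·-1.0000 = 0.2500

v = 0.2500, ω = -1.0000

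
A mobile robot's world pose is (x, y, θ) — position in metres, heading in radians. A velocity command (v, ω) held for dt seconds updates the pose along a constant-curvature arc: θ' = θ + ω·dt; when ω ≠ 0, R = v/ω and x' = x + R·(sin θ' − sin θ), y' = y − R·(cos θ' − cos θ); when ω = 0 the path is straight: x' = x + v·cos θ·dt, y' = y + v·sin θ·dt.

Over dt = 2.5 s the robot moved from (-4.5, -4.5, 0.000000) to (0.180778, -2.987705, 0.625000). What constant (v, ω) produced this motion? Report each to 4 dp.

Δθ = 0.625000 − 0.000000 = 0.625000
ω = Δθ/dt = 0.625000/2.5 = 0.2500
R = Δx/(sin θ' − sin θ) = 8.0000
v = R·ω = 8.0000·0.2500 = 2.0000

v = 2.0000, ω = 0.2500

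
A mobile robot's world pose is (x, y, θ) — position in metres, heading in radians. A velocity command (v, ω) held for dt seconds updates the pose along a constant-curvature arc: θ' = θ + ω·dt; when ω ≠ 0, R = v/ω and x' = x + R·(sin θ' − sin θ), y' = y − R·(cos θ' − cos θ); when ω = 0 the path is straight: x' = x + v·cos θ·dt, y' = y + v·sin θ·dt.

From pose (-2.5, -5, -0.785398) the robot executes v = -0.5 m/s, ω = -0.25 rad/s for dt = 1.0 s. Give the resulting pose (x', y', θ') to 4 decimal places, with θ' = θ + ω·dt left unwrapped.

(-2.8059, -4.6062, -1.0354)

θ' = -0.7854 + -0.25·1.0 = -1.0354
R = v/ω = -0.5/-0.25 = 2.0000
x' = -2.5 + 2.0000·(sin -1.0354 − sin -0.7854) = -2.8059
y' = -5 − 2.0000·(cos -1.0354 − cos -0.7854) = -4.6062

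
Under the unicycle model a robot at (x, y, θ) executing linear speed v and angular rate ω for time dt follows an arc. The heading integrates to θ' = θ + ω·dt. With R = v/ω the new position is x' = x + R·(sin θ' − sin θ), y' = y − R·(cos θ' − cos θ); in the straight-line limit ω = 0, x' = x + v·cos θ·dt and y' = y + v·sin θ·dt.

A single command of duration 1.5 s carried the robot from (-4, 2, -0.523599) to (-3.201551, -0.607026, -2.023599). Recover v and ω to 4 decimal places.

Δθ = -2.023599 − -0.523599 = -1.500000
ω = Δθ/dt = -1.500000/1.5 = -1.0000
R = −Δy/(cos θ' − cos θ) = -2.0000
v = R·ω = -2.0000·-1.0000 = 2.0000

v = 2.0000, ω = -1.0000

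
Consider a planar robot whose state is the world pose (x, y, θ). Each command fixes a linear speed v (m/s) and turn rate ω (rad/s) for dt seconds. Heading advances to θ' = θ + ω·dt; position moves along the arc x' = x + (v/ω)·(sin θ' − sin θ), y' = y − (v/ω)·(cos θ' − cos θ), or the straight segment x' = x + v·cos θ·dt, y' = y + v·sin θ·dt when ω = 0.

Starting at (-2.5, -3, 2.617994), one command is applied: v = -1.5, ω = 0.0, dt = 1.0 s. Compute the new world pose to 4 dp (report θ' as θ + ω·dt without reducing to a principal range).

θ' = 2.6180 + 0.0·1.0 = 2.6180
ω = 0 → straight: x' = -2.5 + -1.5·cos(2.6180)·1.0 = -1.2010
y' = -3 + -1.5·sin(2.6180)·1.0 = -3.7500

(-1.2010, -3.7500, 2.6180)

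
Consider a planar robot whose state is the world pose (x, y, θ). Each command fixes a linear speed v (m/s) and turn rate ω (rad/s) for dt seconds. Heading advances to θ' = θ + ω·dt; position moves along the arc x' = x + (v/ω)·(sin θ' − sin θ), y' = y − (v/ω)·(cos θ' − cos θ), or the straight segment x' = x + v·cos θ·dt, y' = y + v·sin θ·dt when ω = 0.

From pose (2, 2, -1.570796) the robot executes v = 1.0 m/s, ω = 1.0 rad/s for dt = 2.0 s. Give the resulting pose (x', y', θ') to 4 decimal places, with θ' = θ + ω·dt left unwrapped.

θ' = -1.5708 + 1.0·2.0 = 0.4292
R = v/ω = 1.0/1.0 = 1.0000
x' = 2 + 1.0000·(sin 0.4292 − sin -1.5708) = 3.4161
y' = 2 − 1.0000·(cos 0.4292 − cos -1.5708) = 1.0907

(3.4161, 1.0907, 0.4292)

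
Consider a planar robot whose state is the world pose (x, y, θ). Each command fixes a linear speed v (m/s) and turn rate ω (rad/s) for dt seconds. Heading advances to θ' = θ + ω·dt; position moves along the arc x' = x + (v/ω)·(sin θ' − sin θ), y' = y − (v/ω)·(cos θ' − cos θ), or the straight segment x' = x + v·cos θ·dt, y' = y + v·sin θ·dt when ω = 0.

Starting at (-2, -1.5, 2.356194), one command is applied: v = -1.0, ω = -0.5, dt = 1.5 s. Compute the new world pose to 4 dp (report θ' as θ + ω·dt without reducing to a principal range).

(-1.4155, -2.8434, 1.6062)

θ' = 2.3562 + -0.5·1.5 = 1.6062
R = v/ω = -1.0/-0.5 = 2.0000
x' = -2 + 2.0000·(sin 1.6062 − sin 2.3562) = -1.4155
y' = -1.5 − 2.0000·(cos 1.6062 − cos 2.3562) = -2.8434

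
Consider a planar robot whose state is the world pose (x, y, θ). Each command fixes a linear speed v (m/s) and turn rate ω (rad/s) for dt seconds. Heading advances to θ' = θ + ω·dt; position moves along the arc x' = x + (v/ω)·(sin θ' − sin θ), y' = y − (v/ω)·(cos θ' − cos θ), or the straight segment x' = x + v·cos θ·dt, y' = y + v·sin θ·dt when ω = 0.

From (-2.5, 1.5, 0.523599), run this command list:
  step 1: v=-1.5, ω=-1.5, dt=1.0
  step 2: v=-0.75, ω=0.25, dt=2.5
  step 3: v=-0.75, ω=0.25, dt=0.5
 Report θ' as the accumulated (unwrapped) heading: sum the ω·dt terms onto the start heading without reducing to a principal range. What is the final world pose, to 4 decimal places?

step 1: θ'=-0.9764 (R=1.0000) → pose (-3.8285, 1.8060, -0.9764)
step 2: θ'=-0.3514 (R=-3.0000) → pose (-5.2813, 2.9427, -0.3514)
step 3: θ'=-0.2264 (R=-3.0000) → pose (-5.6405, 3.0494, -0.2264)

(-5.6405, 3.0494, -0.2264)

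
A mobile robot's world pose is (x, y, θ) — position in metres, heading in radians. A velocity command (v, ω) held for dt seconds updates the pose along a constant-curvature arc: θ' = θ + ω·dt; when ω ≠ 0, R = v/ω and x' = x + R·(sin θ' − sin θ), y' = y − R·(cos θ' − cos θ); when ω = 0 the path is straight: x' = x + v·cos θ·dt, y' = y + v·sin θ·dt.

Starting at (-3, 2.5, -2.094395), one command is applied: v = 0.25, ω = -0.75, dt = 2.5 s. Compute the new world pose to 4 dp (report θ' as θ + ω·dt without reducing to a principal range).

θ' = -2.0944 + -0.75·2.5 = -3.9694
R = v/ω = 0.25/-0.75 = -0.3333
x' = -3 + -0.3333·(sin -3.9694 − sin -2.0944) = -3.5342
y' = 2.5 − -0.3333·(cos -3.9694 − cos -2.0944) = 2.4412

(-3.5342, 2.4412, -3.9694)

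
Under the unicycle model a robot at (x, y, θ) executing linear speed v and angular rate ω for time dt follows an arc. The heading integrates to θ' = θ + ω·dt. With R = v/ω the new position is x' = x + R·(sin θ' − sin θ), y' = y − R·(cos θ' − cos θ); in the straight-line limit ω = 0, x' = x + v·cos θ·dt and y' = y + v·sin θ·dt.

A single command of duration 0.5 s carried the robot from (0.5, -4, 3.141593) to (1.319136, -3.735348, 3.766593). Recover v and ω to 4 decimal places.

v = -1.7500, ω = 1.2500

Δθ = 3.766593 − 3.141593 = 0.625000
ω = Δθ/dt = 0.625000/0.5 = 1.2500
R = Δx/(sin θ' − sin θ) = -1.4000
v = R·ω = -1.4000·1.2500 = -1.7500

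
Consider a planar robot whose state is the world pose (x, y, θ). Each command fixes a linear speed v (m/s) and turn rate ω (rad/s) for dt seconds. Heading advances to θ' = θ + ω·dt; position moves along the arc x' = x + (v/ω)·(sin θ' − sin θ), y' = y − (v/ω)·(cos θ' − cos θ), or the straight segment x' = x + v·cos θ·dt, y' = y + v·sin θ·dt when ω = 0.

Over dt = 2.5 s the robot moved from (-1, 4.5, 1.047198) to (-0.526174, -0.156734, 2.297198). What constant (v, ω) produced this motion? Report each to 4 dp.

Δθ = 2.297198 − 1.047198 = 1.250000
ω = Δθ/dt = 1.250000/2.5 = 0.5000
R = −Δy/(cos θ' − cos θ) = -4.0000
v = R·ω = -4.0000·0.5000 = -2.0000

v = -2.0000, ω = 0.5000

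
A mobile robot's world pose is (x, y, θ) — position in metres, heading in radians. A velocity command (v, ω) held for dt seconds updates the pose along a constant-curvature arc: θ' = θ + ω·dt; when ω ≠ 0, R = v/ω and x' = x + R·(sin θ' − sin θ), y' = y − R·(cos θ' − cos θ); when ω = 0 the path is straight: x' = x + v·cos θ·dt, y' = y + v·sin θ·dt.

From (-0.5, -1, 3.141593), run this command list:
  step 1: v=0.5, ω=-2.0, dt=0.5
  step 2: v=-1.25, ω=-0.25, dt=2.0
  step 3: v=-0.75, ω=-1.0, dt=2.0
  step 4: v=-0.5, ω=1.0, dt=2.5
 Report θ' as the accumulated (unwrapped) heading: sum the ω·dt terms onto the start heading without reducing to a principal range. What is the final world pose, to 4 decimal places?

(-1.5376, -4.7267, 2.1416)

step 1: θ'=2.1416 (R=-0.2500) → pose (-0.7104, -0.8851, 2.1416)
step 2: θ'=1.6416 (R=5.0000) → pose (0.0698, -3.2329, 1.6416)
step 3: θ'=-0.3584 (R=0.7500) → pose (-0.9415, -3.9883, -0.3584)
step 4: θ'=2.1416 (R=-0.5000) → pose (-1.5376, -4.7267, 2.1416)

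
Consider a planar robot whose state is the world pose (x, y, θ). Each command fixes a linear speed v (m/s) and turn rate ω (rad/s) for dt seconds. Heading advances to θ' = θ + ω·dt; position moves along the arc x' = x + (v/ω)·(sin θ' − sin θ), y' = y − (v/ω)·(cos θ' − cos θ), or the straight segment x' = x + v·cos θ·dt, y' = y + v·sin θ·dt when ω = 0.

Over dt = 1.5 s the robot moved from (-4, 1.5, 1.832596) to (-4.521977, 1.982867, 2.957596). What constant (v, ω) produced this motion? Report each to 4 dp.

Δθ = 2.957596 − 1.832596 = 1.125000
ω = Δθ/dt = 1.125000/1.5 = 0.7500
R = Δx/(sin θ' − sin θ) = 0.6667
v = R·ω = 0.6667·0.7500 = 0.5000

v = 0.5000, ω = 0.7500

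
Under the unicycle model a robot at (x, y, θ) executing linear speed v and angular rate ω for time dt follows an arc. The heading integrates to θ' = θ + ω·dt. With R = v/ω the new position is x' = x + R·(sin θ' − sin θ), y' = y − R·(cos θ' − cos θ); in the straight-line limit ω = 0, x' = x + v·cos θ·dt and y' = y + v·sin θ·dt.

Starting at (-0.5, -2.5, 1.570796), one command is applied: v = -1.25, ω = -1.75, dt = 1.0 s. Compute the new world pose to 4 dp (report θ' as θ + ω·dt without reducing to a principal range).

(-1.3416, -3.2028, -0.1792)

θ' = 1.5708 + -1.75·1.0 = -0.1792
R = v/ω = -1.25/-1.75 = 0.7143
x' = -0.5 + 0.7143·(sin -0.1792 − sin 1.5708) = -1.3416
y' = -2.5 − 0.7143·(cos -0.1792 − cos 1.5708) = -3.2028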